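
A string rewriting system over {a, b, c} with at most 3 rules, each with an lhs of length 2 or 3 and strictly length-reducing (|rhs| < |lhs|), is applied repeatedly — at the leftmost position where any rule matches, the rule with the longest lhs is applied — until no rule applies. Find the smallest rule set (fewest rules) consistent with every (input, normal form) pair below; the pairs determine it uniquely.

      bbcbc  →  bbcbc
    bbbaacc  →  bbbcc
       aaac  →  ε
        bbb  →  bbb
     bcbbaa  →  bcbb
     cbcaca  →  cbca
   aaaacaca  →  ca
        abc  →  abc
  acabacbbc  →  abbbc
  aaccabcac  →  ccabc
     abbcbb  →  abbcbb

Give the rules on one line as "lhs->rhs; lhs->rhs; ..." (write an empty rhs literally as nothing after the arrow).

  | bbcbc
  | bbbaacc => bbbcc
  | aaac => ac => ε
  | bbb

aa->; ac->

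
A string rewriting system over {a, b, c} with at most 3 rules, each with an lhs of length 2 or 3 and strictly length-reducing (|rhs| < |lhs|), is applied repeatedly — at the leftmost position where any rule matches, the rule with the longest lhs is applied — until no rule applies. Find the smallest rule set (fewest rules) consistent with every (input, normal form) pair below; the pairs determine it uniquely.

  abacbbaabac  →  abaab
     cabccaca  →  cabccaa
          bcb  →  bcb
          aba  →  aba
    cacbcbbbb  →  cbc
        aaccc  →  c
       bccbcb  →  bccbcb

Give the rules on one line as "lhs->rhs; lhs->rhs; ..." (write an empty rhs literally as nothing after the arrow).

  | abacbbaabac => abbbaabac => abaabac => abaab
  | cabccaca => cabccaa
  | bcb
  | aba

ac->; aca->aa; bb->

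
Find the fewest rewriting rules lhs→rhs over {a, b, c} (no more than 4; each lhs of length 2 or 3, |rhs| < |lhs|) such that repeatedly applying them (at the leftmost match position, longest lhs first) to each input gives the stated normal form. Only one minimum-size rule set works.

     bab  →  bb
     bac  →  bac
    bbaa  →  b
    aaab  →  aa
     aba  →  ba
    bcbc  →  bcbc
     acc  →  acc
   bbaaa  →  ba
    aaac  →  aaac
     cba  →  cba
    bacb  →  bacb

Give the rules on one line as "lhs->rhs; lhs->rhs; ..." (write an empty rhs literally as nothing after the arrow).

aab->a; ab->b; baa->

  | bab => bb
  | bac
  | bbaa => b
  | aaab => aa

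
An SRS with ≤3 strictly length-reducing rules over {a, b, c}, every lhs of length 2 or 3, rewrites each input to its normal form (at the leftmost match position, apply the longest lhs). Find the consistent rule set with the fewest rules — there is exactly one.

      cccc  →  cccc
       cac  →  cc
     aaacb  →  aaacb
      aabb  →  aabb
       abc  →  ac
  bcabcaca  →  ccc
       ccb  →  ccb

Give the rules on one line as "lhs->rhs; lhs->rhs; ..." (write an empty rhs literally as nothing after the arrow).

bc->c; ca->c

  | cccc
  | cac => cc
  | aaacb
  | aabb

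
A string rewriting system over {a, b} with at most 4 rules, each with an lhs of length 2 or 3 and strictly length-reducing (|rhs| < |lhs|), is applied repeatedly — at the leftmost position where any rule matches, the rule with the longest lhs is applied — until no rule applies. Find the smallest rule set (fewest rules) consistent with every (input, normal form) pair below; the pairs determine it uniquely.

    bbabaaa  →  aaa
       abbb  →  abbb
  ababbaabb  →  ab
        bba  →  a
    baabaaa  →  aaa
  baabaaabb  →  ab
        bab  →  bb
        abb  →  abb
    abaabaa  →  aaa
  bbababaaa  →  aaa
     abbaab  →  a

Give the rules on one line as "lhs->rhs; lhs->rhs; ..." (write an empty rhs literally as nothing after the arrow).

  | bbabaaa => bbbaaa => bbaaa => baaa => aaa
  | abbb
  | ababbaabb => abbbaabb => abbaabb => abaabb => aaabb => ab
  | bba => ba => a

aab->; ba->a; bab->bb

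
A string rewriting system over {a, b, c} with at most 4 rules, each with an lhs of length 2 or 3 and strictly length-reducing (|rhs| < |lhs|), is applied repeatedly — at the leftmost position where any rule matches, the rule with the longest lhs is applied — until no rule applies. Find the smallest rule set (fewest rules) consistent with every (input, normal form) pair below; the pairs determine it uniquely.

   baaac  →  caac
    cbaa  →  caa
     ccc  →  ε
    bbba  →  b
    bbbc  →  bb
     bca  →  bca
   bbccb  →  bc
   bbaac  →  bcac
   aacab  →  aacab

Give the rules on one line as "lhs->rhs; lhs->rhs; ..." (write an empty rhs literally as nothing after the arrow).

ba->c; bbc->b; cb->c; ccc->

  | baaac => caac
  | cbaa => caa
  | ccc => ε
  | bbba => bbc => b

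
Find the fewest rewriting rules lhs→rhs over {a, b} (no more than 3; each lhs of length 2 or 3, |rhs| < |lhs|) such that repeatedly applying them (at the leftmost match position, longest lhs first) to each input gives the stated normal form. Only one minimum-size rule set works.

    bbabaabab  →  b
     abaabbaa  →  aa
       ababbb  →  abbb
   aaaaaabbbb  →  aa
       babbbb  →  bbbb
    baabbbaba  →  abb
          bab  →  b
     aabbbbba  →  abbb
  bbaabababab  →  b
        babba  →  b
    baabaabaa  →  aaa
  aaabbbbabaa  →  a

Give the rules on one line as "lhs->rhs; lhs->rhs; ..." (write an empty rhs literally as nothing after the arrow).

  | bbabaabab => bbaabab => babab => bab => b
  | abaabbaa => aabbaa => abaa => aa
  | ababbb => abbb
  | aaaaaabbbb => aaaaabbb => aaaabb => aaab => aa

aab->a; ba->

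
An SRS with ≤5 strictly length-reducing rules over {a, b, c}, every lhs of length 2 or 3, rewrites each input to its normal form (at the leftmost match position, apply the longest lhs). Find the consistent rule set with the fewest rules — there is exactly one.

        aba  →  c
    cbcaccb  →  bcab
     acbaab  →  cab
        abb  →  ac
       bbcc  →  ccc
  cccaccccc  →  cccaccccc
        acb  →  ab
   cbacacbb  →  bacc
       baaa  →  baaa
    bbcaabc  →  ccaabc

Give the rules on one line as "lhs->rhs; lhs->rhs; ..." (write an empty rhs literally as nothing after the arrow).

  | aba => c
  | cbcaccb => bcaccb => bcacb => bcab
  | acbaab => abaab => cab
  | abb => ac

aba->c; bb->c; cb->b; cbb->ba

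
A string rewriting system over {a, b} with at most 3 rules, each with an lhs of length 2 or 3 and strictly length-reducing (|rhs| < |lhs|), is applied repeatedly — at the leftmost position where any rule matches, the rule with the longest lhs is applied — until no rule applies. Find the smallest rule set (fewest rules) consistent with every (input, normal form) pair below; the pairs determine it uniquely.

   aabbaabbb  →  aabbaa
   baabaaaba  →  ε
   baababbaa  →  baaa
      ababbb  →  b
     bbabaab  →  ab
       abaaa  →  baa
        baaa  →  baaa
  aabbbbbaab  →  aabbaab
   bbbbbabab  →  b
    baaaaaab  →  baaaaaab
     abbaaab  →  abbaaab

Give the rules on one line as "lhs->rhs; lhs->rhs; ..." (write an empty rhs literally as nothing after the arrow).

  | aabbaabbb => aabbaa
  | baabaaaba => babaaba => bbaba => bbb => ε
  | baababbaa => babbbaa => baaa
  | ababbb => bbbb => b

aba->b; bbb->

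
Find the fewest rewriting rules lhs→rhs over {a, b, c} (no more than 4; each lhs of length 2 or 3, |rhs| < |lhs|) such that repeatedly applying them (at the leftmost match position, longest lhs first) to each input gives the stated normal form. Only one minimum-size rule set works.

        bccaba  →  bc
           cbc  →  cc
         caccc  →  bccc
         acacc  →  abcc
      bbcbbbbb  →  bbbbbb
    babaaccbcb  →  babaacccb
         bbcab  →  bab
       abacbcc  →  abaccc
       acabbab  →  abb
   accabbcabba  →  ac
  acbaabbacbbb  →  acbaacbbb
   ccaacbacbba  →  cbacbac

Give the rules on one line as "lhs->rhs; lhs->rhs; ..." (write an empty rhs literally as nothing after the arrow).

bba->; bbc->b; ca->b; cbc->cc

  | bccaba => bcbba => bc
  | cbc => cc
  | caccc => bccc
  | acacc => abcc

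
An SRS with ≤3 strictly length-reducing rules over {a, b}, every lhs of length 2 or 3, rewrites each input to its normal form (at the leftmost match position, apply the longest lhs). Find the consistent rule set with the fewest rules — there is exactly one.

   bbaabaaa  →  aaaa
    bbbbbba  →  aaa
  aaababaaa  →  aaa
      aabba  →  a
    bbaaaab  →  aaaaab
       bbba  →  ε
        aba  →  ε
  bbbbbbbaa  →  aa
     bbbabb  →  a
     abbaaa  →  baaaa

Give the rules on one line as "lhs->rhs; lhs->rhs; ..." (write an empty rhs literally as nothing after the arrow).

  | bbaabaaa => aaabaaa => aaaa
  | bbbbbba => abbbba => babba => bbaa => aaa
  | aaababaaa => aabaaa => aaa
  | aabba => abaa => a

aba->; abb->ba; bb->a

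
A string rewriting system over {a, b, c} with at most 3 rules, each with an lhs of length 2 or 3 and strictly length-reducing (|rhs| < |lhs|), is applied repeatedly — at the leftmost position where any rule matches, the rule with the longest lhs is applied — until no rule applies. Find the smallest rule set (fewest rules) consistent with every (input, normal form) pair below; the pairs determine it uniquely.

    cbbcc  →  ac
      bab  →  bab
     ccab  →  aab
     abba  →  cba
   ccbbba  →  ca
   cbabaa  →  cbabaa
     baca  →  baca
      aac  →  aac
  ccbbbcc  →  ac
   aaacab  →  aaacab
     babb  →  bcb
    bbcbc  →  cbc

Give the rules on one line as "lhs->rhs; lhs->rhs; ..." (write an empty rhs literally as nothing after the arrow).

abb->cb; bb->; cc->a

  | cbbcc => ccc => ac
  | bab
  | ccab => aab
  | abba => cba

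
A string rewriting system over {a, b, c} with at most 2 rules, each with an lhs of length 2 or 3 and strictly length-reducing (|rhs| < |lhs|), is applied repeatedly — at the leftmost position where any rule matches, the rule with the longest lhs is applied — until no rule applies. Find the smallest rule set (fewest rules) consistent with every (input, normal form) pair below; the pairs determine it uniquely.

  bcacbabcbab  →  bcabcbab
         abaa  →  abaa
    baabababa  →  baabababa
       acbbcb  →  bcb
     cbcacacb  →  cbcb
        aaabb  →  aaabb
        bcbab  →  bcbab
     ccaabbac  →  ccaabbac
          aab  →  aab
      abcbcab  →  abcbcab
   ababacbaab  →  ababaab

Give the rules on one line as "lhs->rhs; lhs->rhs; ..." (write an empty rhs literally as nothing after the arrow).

aca->ba; acb->

  | bcacbabcbab => bcabcbab
  | abaa
  | baabababa
  | acbbcb => bcb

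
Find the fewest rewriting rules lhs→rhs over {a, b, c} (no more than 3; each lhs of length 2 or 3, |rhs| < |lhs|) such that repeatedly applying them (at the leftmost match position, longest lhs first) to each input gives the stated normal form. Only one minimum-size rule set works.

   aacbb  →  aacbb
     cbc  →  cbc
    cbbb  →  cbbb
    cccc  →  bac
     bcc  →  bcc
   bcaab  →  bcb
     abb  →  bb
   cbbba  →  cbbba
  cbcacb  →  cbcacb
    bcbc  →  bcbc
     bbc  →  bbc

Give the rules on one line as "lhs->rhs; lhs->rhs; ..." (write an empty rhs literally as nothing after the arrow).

ab->b; ccc->ba

  | aacbb
  | cbc
  | cbbb
  | cccc => bac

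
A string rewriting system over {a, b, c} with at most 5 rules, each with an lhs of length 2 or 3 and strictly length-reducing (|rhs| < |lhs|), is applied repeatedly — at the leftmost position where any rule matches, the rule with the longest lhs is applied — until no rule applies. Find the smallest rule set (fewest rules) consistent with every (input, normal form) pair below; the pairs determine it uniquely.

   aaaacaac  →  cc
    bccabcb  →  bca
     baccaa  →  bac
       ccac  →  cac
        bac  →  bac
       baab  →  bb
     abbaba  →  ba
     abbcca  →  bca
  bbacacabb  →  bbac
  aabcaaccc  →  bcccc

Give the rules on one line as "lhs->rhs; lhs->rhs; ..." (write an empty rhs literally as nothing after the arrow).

  | aaaacaac => aacaac => caac => cc
  | bccabcb => bcabcb => bccb => bca
  | baccaa => bacaa => bac
  | ccac => cac

aa->; ab->; cb->a; cca->ca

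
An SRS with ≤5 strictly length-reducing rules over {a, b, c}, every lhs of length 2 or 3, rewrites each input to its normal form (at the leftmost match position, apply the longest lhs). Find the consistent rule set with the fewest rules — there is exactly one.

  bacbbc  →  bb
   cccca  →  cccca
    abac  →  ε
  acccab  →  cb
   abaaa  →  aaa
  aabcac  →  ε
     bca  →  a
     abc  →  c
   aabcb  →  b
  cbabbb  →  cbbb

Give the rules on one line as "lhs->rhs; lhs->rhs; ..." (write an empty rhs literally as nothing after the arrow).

  | bacbbc => bbbc => bb
  | cccca
  | abac => ac => ε
  | acccab => ccab => cb

ab->; ac->; bc->; cab->b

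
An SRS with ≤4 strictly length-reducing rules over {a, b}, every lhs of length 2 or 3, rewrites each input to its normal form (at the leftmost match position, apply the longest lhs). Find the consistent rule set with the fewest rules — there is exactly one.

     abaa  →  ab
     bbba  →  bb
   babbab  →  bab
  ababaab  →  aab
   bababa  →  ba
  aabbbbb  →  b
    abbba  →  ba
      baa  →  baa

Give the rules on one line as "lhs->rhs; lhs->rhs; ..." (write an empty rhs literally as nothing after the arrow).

aba->ab; abb->; bba->b

  | abaa => aba => ab
  | bbba => bb
  | babbab => bab
  | ababaab => abbaab => aab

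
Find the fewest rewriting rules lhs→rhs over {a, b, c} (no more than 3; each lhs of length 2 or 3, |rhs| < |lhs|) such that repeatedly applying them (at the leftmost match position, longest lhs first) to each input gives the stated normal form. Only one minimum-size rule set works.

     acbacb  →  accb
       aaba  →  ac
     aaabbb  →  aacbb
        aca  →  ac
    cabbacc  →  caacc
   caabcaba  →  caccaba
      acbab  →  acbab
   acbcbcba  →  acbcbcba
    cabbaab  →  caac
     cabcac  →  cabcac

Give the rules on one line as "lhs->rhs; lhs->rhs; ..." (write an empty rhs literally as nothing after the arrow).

  | acbacb => acacb => accb
  | aaba => aca => ac
  | aaabbb => aacbb
  | aca => ac

aab->ac; aca->ac; bac->ac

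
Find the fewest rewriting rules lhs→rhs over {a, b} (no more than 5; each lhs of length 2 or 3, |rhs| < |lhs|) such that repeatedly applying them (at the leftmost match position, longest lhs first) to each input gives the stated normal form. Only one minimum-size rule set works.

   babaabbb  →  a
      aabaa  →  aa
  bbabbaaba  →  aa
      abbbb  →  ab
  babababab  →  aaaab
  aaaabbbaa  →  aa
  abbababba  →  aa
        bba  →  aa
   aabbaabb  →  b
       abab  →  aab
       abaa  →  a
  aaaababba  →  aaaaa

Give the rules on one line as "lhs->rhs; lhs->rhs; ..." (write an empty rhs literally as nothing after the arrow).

  | babaabbb => abaabbb => abbb => bb => a
  | aabaa => aa
  | bbabbaaba => aabbaaba => abaaba => aba => aa
  | abbbb => bbb => ab

abb->b; ba->a; baa->; bb->a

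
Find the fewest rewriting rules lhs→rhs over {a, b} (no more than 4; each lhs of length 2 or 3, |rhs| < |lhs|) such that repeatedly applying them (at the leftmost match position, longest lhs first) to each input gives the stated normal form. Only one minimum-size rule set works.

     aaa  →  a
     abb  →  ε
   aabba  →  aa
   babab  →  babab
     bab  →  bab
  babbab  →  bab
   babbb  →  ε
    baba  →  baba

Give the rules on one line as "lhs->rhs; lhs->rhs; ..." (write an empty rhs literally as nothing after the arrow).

aaa->a; abb->; bb->

  | aaa => a
  | abb => ε
  | aabba => aa
  | babab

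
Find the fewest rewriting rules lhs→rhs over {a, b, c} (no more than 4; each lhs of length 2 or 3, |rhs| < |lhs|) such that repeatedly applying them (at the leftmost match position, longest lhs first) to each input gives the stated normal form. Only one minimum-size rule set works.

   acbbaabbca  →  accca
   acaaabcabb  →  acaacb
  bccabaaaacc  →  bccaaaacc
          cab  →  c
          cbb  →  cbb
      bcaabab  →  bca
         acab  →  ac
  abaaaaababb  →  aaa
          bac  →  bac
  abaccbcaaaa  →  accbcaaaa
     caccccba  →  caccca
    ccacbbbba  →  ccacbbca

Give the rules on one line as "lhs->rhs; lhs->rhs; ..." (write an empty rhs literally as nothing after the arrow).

  | acbbaabbca => accaabbca => accabca => accca
  | acaaabcabb => acaacabb => acaacb
  | bccabaaaacc => bccaaaacc
  | cab => c

ab->; bba->ca; cba->a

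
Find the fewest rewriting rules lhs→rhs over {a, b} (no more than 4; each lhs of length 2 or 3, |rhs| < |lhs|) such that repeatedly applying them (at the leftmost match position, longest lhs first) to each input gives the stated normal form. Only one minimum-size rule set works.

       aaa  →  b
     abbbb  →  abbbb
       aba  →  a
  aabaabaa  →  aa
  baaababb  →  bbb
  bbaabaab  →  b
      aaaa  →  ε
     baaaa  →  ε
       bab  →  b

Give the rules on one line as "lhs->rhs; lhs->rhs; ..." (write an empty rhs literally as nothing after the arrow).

aaa->b; ba->; baa->aa

  | aaa => b
  | abbbb
  | aba => a
  | aabaabaa => aaaabaa => babaa => baa => aa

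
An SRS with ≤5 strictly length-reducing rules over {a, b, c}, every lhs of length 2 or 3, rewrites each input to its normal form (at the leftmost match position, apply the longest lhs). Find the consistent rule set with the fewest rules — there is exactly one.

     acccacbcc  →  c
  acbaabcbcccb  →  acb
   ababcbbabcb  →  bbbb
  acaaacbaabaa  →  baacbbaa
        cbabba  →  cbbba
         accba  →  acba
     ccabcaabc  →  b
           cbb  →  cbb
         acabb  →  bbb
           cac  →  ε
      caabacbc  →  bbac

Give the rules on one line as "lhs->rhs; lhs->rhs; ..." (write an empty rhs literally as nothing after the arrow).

ab->b; bc->; ca->b; cc->c

  | acccacbcc => accacbcc => acacbcc => abcbcc => bcbcc => bcc => c
  | acbaabcbcccb => acbabcbcccb => acbbcbcccb => acbbcccb => acbccb => accb => acb
  | ababcbbabcb => babcbbabcb => bbcbbabcb => bbbabcb => bbbbcb => bbbb
  | acaaacbaabaa => abaacbaabaa => baacbaabaa => baacbabaa => baacbbaa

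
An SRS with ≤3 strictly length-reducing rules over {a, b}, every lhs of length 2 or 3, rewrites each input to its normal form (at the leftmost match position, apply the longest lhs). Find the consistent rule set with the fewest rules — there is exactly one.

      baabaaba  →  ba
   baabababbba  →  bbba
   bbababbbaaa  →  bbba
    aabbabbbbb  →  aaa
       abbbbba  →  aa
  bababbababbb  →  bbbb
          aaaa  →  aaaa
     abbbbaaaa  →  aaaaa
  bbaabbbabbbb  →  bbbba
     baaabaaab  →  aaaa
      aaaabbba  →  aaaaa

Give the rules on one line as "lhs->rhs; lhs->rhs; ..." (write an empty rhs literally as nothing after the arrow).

ab->a; baa->

  | baabaaba => baaba => ba
  | baabababbba => bababbba => baabbba => bbba
  | bbababbbaaa => bbaabbbaaa => bbbbaaa => bbba
  | aabbabbbbb => aababbbbb => aaabbbbb => aaabbbb => aaabbb => aaabb => aaab => aaa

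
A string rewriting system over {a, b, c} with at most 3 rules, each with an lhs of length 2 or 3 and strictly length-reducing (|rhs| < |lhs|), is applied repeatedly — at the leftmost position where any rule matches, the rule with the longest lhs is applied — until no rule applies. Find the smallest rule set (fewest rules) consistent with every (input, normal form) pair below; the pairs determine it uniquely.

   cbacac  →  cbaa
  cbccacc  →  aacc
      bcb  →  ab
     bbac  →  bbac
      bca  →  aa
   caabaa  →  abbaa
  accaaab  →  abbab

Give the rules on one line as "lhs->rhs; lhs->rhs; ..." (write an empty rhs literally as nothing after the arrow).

bc->a; ca->b; caa->ab

  | cbacac => cbabc => cbaa
  | cbccacc => cacacc => bcacc => aacc
  | bcb => ab
  | bbac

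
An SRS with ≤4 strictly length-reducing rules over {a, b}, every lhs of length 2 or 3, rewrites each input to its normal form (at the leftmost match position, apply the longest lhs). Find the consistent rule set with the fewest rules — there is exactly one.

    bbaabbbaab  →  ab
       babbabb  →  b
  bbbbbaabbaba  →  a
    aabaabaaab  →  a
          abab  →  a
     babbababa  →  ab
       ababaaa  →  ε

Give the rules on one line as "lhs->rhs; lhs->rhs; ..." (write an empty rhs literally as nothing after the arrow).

  | bbaabbbaab => aabbbaab => abbaab => aaab => ab
  | babbabb => bbbabb => babb => bbb => b
  | bbbbbaabbaba => bbbaabbaba => baabbaba => babbaba => bbbaba => baba => bba => a
  | aabaabaaab => aaabaaab => abaaab => abaab => abab => abb => a

aa->; aab->a; ba->b; bb->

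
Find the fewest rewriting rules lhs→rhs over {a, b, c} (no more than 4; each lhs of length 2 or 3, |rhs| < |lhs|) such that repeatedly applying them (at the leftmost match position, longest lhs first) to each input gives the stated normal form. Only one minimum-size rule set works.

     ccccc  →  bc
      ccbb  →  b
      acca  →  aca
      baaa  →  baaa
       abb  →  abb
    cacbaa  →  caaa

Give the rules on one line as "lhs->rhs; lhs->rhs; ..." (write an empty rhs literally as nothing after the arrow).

cb->; cc->c; ccc->b

  | ccccc => bcc => bc
  | ccbb => cbb => b
  | acca => aca
  | baaa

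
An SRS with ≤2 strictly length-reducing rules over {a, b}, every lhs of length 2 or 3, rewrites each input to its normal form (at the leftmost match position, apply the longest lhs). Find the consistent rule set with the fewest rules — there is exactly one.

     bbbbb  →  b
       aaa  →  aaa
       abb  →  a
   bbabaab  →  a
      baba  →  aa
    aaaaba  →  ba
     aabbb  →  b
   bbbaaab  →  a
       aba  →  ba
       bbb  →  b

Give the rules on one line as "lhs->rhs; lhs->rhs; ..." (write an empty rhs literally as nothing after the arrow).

ab->b; bb->a

  | bbbbb => abbb => bbb => ab => b
  | aaa
  | abb => bb => a
  | bbabaab => aabaab => abaab => baab => bab => bb => a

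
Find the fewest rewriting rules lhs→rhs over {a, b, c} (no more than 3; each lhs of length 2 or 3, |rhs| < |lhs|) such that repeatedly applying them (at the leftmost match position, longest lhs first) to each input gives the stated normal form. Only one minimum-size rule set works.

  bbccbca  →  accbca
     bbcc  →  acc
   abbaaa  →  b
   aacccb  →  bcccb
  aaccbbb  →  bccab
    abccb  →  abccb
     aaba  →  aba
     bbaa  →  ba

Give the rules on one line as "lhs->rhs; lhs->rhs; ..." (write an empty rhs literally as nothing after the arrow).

aa->b; aab->ab; bb->a

  | bbccbca => accbca
  | bbcc => acc
  | abbaaa => aaaaa => baaa => bba => aa => b
  | aacccb => bcccb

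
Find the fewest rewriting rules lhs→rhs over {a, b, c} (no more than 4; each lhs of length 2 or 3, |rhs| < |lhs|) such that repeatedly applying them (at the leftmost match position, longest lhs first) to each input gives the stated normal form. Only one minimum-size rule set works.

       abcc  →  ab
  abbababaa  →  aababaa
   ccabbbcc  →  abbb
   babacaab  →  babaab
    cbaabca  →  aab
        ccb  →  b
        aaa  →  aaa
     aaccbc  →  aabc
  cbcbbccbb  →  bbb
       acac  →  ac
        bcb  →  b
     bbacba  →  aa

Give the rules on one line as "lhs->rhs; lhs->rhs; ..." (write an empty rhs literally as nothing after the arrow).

  | abcc => ab
  | abbababaa => aababaa
  | ccabbbcc => abbbcc => abbb
  | babacaab => babaab

bba->a; ca->; cb->; cc->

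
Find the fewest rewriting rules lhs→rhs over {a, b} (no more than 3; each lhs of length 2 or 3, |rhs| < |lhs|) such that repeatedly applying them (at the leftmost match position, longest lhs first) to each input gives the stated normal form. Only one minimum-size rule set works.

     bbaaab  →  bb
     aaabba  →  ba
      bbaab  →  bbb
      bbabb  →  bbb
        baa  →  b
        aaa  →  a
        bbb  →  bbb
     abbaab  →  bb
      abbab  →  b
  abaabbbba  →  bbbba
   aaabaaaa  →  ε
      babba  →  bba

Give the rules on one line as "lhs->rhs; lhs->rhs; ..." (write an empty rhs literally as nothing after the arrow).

  | bbaaab => bbab => bb
  | aaabba => abba => ba
  | bbaab => bbb
  | bbabb => bbb

aa->; ab->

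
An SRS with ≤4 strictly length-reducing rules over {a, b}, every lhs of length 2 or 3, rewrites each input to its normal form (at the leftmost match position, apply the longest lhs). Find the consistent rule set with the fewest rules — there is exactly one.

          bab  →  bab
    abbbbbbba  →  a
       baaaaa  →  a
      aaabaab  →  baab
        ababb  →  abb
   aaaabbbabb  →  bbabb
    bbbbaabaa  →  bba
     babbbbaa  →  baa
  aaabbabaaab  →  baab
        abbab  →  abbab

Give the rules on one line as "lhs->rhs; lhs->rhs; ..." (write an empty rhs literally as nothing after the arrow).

  | bab
  | abbbbbbba => abbbba => aba => a
  | baaaaa => bbaaa => bbba => a
  | aaabaab => babaab => baab

aaa->ba; aba->a; bbb->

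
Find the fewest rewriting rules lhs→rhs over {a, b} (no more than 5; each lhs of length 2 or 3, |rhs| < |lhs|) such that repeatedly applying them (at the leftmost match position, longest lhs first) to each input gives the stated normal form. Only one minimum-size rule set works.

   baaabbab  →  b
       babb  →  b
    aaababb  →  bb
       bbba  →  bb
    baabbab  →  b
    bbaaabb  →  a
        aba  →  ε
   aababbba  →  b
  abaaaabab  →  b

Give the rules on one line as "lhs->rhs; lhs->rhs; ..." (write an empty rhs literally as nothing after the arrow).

  | baaabbab => aabbab => bbab => b
  | babb => b
  | aaababb => ababb => aabb => bb
  | bbba => bb

aa->; ab->a; ba->; bab->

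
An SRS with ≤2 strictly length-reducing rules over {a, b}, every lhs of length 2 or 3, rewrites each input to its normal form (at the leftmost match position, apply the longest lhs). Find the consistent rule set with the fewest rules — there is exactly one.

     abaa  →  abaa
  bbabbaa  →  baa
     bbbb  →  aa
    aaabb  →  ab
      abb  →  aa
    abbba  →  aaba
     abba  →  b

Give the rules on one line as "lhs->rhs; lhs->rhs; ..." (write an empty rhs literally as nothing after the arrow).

  | abaa
  | bbabbaa => aabbaa => aaaaa => baa
  | bbbb => abb => aa
  | aaabb => bbb => ab

aaa->b; bb->a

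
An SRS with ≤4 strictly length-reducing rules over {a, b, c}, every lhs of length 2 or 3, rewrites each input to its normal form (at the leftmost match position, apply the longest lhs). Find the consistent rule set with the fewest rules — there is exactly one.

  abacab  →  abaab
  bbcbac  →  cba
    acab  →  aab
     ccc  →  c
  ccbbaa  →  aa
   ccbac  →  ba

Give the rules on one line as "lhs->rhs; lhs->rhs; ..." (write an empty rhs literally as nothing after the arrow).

ac->a; bb->; cc->

  | abacab => abaab
  | bbcbac => cbac => cba
  | acab => aab
  | ccc => c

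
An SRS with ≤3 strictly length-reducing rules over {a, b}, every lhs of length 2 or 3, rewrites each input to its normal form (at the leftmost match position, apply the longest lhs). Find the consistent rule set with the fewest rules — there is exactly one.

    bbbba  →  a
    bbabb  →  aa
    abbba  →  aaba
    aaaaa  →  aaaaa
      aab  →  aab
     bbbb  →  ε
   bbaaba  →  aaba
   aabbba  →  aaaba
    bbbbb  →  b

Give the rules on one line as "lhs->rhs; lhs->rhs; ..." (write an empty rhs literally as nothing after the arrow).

abb->aa; bb->

  | bbbba => bba => a
  | bbabb => abb => aa
  | abbba => aaba
  | aaaaa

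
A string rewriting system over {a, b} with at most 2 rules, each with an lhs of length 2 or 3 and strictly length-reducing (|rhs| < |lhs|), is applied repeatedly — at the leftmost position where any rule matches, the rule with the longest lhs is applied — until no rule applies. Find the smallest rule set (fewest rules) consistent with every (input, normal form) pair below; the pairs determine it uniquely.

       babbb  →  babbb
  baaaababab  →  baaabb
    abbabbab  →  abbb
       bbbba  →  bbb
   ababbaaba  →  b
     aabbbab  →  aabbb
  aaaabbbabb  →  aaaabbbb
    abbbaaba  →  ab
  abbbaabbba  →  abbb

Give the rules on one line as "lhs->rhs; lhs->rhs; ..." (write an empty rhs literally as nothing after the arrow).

aba->b; bba->b

  | babbb
  | baaaababab => baaabbab => baaabb
  | abbabbab => abbbab => abbb
  | bbbba => bbb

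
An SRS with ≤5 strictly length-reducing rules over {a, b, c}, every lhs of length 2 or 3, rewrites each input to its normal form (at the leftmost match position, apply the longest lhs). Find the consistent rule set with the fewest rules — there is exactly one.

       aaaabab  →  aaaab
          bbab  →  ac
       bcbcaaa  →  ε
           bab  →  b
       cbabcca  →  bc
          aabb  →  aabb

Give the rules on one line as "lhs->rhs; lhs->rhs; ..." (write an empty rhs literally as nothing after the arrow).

  | aaaabab => aaaab
  | bbab => acb => ac
  | bcbcaaa => bccaaa => bcaa => ba => ε
  | bab => b

ba->; bba->ac; ca->; cb->c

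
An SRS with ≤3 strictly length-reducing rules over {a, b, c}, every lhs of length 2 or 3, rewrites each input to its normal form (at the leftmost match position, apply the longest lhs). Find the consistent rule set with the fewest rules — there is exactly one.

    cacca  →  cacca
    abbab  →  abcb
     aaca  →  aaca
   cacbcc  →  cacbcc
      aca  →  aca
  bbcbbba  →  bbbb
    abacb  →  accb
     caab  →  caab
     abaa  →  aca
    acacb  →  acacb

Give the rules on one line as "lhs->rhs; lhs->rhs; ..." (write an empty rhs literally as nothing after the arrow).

  | cacca
  | abbab => abcb
  | aaca
  | cacbcc

ba->c; bbc->bb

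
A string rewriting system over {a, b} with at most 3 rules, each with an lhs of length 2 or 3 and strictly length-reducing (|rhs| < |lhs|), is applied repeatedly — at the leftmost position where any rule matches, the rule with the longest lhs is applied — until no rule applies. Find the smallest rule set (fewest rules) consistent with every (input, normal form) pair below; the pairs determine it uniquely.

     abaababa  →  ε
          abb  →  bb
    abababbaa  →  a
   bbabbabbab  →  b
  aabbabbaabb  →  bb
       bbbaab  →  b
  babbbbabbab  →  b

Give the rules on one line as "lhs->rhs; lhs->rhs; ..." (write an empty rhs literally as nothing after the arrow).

  | abaababa => baababa => ababa => baba => ba => ε
  | abb => bb
  | abababbaa => bababbaa => babbaa => bbaa => baa => a
  | bbabbabbab => babbabbab => bbabbab => babbab => bbab => bab => b

ab->b; ba->; bba->ba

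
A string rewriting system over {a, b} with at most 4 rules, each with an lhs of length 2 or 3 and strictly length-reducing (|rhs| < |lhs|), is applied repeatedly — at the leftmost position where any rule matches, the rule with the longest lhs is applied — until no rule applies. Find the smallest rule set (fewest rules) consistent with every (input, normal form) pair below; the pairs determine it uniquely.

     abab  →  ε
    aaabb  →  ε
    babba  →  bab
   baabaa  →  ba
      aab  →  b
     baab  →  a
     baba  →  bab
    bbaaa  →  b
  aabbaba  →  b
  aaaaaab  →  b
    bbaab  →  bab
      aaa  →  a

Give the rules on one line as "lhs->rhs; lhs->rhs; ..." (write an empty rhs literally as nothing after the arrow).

  | abab => abb => aa => ε
  | aaabb => abb => aa => ε
  | babba => bab
  | baabaa => bbaa => ba

aa->; aba->ab; bb->a; bba->b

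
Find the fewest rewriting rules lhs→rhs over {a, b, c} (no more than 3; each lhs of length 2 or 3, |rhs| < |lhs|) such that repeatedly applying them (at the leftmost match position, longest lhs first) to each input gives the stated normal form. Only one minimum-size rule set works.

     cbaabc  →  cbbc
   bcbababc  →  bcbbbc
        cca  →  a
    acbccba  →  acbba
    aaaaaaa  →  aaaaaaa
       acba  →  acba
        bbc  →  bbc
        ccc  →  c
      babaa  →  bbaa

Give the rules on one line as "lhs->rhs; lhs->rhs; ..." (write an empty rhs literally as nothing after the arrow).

ab->b; cc->

  | cbaabc => cbabc => cbbc
  | bcbababc => bcbbabc => bcbbbc
  | cca => a
  | acbccba => acbba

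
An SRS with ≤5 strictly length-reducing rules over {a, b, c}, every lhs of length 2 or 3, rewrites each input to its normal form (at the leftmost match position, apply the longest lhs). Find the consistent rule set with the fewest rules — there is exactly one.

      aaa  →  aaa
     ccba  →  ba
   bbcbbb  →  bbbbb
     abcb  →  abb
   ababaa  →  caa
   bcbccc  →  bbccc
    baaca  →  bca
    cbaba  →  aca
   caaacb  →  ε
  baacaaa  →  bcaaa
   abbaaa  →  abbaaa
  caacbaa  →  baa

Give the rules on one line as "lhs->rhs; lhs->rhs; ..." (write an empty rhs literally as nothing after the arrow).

aac->c; bab->ac; cab->; cb->b

  | aaa
  | ccba => cba => ba
  | bbcbbb => bbbbb
  | abcb => abb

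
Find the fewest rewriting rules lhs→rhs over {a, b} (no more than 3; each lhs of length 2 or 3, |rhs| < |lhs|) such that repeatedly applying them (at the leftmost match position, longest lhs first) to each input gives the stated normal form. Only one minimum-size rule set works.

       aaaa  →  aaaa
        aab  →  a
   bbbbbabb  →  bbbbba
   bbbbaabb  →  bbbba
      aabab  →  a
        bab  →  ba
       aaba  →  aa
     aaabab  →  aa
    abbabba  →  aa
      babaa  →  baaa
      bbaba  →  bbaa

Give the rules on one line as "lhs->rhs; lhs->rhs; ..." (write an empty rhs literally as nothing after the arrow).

aab->a; ab->a

  | aaaa
  | aab => a
  | bbbbbabb => bbbbbab => bbbbba
  | bbbbaabb => bbbbab => bbbba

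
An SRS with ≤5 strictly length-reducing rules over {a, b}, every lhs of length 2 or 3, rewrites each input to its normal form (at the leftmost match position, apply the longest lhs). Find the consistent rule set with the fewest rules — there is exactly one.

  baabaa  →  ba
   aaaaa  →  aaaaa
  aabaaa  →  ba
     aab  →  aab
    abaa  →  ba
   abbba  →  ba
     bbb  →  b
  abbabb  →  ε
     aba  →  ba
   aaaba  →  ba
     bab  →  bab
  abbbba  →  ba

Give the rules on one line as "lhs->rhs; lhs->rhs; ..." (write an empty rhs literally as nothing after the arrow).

aba->ba; abb->; baa->ba; bb->b

  | baabaa => babaa => bbaa => baa => ba
  | aaaaa
  | aabaaa => abaaa => baaa => baa => ba
  | aab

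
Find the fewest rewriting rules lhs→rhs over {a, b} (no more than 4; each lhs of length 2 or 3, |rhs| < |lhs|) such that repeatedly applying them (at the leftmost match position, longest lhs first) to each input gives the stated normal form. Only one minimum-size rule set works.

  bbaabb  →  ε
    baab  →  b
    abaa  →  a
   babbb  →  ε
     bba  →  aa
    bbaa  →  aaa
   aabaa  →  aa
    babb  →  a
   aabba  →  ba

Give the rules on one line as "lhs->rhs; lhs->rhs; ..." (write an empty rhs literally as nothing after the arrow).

  | bbaabb => aaabb => ab => ε
  | baab => b
  | abaa => a
  | babbb => bbb => ab => ε

aab->; ab->; aba->; bb->a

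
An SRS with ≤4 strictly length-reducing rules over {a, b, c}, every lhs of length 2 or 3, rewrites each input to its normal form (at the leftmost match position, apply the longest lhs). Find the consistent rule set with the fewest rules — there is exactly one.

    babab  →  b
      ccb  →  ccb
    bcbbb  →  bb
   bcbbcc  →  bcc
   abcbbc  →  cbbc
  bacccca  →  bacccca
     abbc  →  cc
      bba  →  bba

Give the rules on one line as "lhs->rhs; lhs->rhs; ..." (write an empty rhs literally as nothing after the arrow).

ab->; abb->c; bcb->

  | babab => bab => b
  | ccb
  | bcbbb => bb
  | bcbbcc => bcc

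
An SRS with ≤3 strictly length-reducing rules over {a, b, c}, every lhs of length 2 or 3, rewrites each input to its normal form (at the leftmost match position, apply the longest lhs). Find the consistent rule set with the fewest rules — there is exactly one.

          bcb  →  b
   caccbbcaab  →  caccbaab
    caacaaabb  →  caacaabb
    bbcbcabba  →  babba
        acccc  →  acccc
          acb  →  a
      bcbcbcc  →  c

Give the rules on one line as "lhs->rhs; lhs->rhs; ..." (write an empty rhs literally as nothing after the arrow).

aaa->aa; acb->a; bc->

  | bcb => b
  | caccbbcaab => caccbaab
  | caacaaabb => caacaabb
  | bbcbcabba => bbcabba => babba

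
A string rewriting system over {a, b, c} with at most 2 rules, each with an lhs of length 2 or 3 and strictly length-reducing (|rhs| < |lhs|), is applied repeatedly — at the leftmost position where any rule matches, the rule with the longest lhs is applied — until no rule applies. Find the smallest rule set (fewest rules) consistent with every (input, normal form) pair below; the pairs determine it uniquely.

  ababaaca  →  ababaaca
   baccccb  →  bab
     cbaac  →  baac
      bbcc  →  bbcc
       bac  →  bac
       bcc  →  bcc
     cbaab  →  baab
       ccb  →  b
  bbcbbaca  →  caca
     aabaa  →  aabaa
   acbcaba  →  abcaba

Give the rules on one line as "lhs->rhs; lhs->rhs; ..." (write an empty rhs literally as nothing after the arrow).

  | ababaaca
  | baccccb => bacccb => baccb => bacb => bab
  | cbaac => baac
  | bbcc

bcb->c; cb->b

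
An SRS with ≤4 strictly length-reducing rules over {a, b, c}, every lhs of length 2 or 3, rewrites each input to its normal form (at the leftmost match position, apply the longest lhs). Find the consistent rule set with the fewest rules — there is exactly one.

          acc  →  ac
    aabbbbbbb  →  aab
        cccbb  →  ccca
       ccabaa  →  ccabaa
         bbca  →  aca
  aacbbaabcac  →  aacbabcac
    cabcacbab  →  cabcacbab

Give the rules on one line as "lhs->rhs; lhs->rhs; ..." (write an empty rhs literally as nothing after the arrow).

aaa->ba; acc->ac; bb->a

  | acc => ac
  | aabbbbbbb => aaabbbbb => babbbbb => baabbb => baaab => bbab => aab
  | cccbb => ccca
  | ccabaa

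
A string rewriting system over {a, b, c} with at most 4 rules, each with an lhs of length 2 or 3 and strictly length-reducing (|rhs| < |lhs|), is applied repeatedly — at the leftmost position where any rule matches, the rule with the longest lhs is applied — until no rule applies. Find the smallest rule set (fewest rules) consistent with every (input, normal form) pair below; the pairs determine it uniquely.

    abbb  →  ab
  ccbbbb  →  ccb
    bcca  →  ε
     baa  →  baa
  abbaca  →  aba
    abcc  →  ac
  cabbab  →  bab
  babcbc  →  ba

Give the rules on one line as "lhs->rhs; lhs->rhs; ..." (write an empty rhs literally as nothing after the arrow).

  | abbb => abb => ab
  | ccbbbb => ccbbb => ccbb => ccb
  | bcca => ca => ε
  | baa

bb->b; bc->; ca->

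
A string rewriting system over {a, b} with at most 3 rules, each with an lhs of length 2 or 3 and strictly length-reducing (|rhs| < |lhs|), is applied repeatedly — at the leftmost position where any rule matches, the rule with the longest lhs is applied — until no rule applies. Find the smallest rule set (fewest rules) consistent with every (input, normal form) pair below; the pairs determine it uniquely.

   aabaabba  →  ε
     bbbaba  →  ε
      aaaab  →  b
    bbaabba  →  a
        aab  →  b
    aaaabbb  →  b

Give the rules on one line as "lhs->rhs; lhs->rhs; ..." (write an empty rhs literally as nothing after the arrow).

aa->; ba->; bb->

  | aabaabba => baabba => abba => aa => ε
  | bbbaba => baba => ba => ε
  | aaaab => aab => b
  | bbaabba => aabba => bba => a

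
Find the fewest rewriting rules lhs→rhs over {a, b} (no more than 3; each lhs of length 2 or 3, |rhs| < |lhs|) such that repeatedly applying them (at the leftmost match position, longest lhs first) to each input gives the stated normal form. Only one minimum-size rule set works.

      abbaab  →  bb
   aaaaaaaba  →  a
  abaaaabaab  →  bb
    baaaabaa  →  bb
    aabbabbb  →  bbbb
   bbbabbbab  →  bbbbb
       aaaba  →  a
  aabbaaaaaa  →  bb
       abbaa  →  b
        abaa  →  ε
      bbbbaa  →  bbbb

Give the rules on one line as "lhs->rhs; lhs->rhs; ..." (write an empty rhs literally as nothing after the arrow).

  | abbaab => baab => bb
  | aaaaaaaba => aaaaaba => aaaba => aba => a
  | abaaaabaab => aaaabaab => aabaab => baab => bb
  | baaaabaa => baabaa => bbaa => bb

aa->; ab->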